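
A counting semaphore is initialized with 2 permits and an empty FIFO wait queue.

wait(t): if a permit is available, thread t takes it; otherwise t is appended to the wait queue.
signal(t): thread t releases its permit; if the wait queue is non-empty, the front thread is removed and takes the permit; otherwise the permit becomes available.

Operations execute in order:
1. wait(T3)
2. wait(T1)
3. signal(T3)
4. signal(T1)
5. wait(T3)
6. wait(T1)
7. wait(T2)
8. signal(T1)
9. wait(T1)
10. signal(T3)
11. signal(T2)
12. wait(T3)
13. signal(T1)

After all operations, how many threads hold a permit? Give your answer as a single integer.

Answer: 1

Derivation:
Step 1: wait(T3) -> count=1 queue=[] holders={T3}
Step 2: wait(T1) -> count=0 queue=[] holders={T1,T3}
Step 3: signal(T3) -> count=1 queue=[] holders={T1}
Step 4: signal(T1) -> count=2 queue=[] holders={none}
Step 5: wait(T3) -> count=1 queue=[] holders={T3}
Step 6: wait(T1) -> count=0 queue=[] holders={T1,T3}
Step 7: wait(T2) -> count=0 queue=[T2] holders={T1,T3}
Step 8: signal(T1) -> count=0 queue=[] holders={T2,T3}
Step 9: wait(T1) -> count=0 queue=[T1] holders={T2,T3}
Step 10: signal(T3) -> count=0 queue=[] holders={T1,T2}
Step 11: signal(T2) -> count=1 queue=[] holders={T1}
Step 12: wait(T3) -> count=0 queue=[] holders={T1,T3}
Step 13: signal(T1) -> count=1 queue=[] holders={T3}
Final holders: {T3} -> 1 thread(s)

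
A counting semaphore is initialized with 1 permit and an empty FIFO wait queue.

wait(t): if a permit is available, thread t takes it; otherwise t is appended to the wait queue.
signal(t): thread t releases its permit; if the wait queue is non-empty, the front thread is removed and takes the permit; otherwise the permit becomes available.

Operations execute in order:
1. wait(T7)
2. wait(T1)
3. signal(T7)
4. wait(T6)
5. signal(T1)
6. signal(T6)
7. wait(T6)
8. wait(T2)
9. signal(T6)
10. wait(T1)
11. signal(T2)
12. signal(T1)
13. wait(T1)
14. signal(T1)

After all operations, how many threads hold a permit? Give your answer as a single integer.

Answer: 0

Derivation:
Step 1: wait(T7) -> count=0 queue=[] holders={T7}
Step 2: wait(T1) -> count=0 queue=[T1] holders={T7}
Step 3: signal(T7) -> count=0 queue=[] holders={T1}
Step 4: wait(T6) -> count=0 queue=[T6] holders={T1}
Step 5: signal(T1) -> count=0 queue=[] holders={T6}
Step 6: signal(T6) -> count=1 queue=[] holders={none}
Step 7: wait(T6) -> count=0 queue=[] holders={T6}
Step 8: wait(T2) -> count=0 queue=[T2] holders={T6}
Step 9: signal(T6) -> count=0 queue=[] holders={T2}
Step 10: wait(T1) -> count=0 queue=[T1] holders={T2}
Step 11: signal(T2) -> count=0 queue=[] holders={T1}
Step 12: signal(T1) -> count=1 queue=[] holders={none}
Step 13: wait(T1) -> count=0 queue=[] holders={T1}
Step 14: signal(T1) -> count=1 queue=[] holders={none}
Final holders: {none} -> 0 thread(s)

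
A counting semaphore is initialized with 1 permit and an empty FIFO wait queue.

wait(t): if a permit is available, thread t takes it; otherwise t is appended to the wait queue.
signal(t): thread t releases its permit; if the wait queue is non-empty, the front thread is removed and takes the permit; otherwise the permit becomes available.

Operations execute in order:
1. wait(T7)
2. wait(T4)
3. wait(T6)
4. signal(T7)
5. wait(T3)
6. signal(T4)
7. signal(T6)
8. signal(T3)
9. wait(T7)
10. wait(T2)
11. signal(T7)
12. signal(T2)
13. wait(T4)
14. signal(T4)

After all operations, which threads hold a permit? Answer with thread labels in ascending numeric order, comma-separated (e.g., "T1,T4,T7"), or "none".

Step 1: wait(T7) -> count=0 queue=[] holders={T7}
Step 2: wait(T4) -> count=0 queue=[T4] holders={T7}
Step 3: wait(T6) -> count=0 queue=[T4,T6] holders={T7}
Step 4: signal(T7) -> count=0 queue=[T6] holders={T4}
Step 5: wait(T3) -> count=0 queue=[T6,T3] holders={T4}
Step 6: signal(T4) -> count=0 queue=[T3] holders={T6}
Step 7: signal(T6) -> count=0 queue=[] holders={T3}
Step 8: signal(T3) -> count=1 queue=[] holders={none}
Step 9: wait(T7) -> count=0 queue=[] holders={T7}
Step 10: wait(T2) -> count=0 queue=[T2] holders={T7}
Step 11: signal(T7) -> count=0 queue=[] holders={T2}
Step 12: signal(T2) -> count=1 queue=[] holders={none}
Step 13: wait(T4) -> count=0 queue=[] holders={T4}
Step 14: signal(T4) -> count=1 queue=[] holders={none}
Final holders: none

Answer: none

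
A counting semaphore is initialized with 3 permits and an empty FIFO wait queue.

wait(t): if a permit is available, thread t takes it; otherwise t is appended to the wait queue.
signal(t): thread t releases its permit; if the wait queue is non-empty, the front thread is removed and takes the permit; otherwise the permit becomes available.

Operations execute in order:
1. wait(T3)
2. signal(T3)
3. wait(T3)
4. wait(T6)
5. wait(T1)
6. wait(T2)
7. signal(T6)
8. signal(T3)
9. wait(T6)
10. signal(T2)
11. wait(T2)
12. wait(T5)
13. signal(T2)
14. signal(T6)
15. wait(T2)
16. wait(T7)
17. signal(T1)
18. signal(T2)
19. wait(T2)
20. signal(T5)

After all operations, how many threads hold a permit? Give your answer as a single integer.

Step 1: wait(T3) -> count=2 queue=[] holders={T3}
Step 2: signal(T3) -> count=3 queue=[] holders={none}
Step 3: wait(T3) -> count=2 queue=[] holders={T3}
Step 4: wait(T6) -> count=1 queue=[] holders={T3,T6}
Step 5: wait(T1) -> count=0 queue=[] holders={T1,T3,T6}
Step 6: wait(T2) -> count=0 queue=[T2] holders={T1,T3,T6}
Step 7: signal(T6) -> count=0 queue=[] holders={T1,T2,T3}
Step 8: signal(T3) -> count=1 queue=[] holders={T1,T2}
Step 9: wait(T6) -> count=0 queue=[] holders={T1,T2,T6}
Step 10: signal(T2) -> count=1 queue=[] holders={T1,T6}
Step 11: wait(T2) -> count=0 queue=[] holders={T1,T2,T6}
Step 12: wait(T5) -> count=0 queue=[T5] holders={T1,T2,T6}
Step 13: signal(T2) -> count=0 queue=[] holders={T1,T5,T6}
Step 14: signal(T6) -> count=1 queue=[] holders={T1,T5}
Step 15: wait(T2) -> count=0 queue=[] holders={T1,T2,T5}
Step 16: wait(T7) -> count=0 queue=[T7] holders={T1,T2,T5}
Step 17: signal(T1) -> count=0 queue=[] holders={T2,T5,T7}
Step 18: signal(T2) -> count=1 queue=[] holders={T5,T7}
Step 19: wait(T2) -> count=0 queue=[] holders={T2,T5,T7}
Step 20: signal(T5) -> count=1 queue=[] holders={T2,T7}
Final holders: {T2,T7} -> 2 thread(s)

Answer: 2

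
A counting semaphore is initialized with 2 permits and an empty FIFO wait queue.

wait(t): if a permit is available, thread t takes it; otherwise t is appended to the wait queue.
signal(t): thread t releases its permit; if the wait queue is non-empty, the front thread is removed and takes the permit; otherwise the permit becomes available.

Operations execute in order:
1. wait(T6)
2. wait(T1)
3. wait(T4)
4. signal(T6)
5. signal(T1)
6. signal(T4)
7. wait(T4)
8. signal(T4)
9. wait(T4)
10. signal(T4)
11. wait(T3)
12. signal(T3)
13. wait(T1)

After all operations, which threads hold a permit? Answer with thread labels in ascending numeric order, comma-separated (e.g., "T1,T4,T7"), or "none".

Answer: T1

Derivation:
Step 1: wait(T6) -> count=1 queue=[] holders={T6}
Step 2: wait(T1) -> count=0 queue=[] holders={T1,T6}
Step 3: wait(T4) -> count=0 queue=[T4] holders={T1,T6}
Step 4: signal(T6) -> count=0 queue=[] holders={T1,T4}
Step 5: signal(T1) -> count=1 queue=[] holders={T4}
Step 6: signal(T4) -> count=2 queue=[] holders={none}
Step 7: wait(T4) -> count=1 queue=[] holders={T4}
Step 8: signal(T4) -> count=2 queue=[] holders={none}
Step 9: wait(T4) -> count=1 queue=[] holders={T4}
Step 10: signal(T4) -> count=2 queue=[] holders={none}
Step 11: wait(T3) -> count=1 queue=[] holders={T3}
Step 12: signal(T3) -> count=2 queue=[] holders={none}
Step 13: wait(T1) -> count=1 queue=[] holders={T1}
Final holders: T1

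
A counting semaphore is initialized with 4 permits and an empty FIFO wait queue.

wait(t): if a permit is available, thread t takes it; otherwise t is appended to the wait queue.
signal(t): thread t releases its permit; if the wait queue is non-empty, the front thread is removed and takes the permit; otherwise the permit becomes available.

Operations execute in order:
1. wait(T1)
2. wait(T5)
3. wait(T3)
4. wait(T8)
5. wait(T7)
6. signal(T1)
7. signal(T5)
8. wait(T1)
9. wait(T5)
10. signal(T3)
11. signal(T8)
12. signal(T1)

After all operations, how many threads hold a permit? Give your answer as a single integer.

Answer: 2

Derivation:
Step 1: wait(T1) -> count=3 queue=[] holders={T1}
Step 2: wait(T5) -> count=2 queue=[] holders={T1,T5}
Step 3: wait(T3) -> count=1 queue=[] holders={T1,T3,T5}
Step 4: wait(T8) -> count=0 queue=[] holders={T1,T3,T5,T8}
Step 5: wait(T7) -> count=0 queue=[T7] holders={T1,T3,T5,T8}
Step 6: signal(T1) -> count=0 queue=[] holders={T3,T5,T7,T8}
Step 7: signal(T5) -> count=1 queue=[] holders={T3,T7,T8}
Step 8: wait(T1) -> count=0 queue=[] holders={T1,T3,T7,T8}
Step 9: wait(T5) -> count=0 queue=[T5] holders={T1,T3,T7,T8}
Step 10: signal(T3) -> count=0 queue=[] holders={T1,T5,T7,T8}
Step 11: signal(T8) -> count=1 queue=[] holders={T1,T5,T7}
Step 12: signal(T1) -> count=2 queue=[] holders={T5,T7}
Final holders: {T5,T7} -> 2 thread(s)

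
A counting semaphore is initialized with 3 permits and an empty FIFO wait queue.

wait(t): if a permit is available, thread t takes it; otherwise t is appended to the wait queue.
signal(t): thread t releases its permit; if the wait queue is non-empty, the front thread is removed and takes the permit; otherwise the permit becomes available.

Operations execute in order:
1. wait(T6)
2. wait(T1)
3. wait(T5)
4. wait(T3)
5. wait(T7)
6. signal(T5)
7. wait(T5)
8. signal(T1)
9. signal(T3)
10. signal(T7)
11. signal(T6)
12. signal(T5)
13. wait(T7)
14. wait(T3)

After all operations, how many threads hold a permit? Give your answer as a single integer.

Answer: 2

Derivation:
Step 1: wait(T6) -> count=2 queue=[] holders={T6}
Step 2: wait(T1) -> count=1 queue=[] holders={T1,T6}
Step 3: wait(T5) -> count=0 queue=[] holders={T1,T5,T6}
Step 4: wait(T3) -> count=0 queue=[T3] holders={T1,T5,T6}
Step 5: wait(T7) -> count=0 queue=[T3,T7] holders={T1,T5,T6}
Step 6: signal(T5) -> count=0 queue=[T7] holders={T1,T3,T6}
Step 7: wait(T5) -> count=0 queue=[T7,T5] holders={T1,T3,T6}
Step 8: signal(T1) -> count=0 queue=[T5] holders={T3,T6,T7}
Step 9: signal(T3) -> count=0 queue=[] holders={T5,T6,T7}
Step 10: signal(T7) -> count=1 queue=[] holders={T5,T6}
Step 11: signal(T6) -> count=2 queue=[] holders={T5}
Step 12: signal(T5) -> count=3 queue=[] holders={none}
Step 13: wait(T7) -> count=2 queue=[] holders={T7}
Step 14: wait(T3) -> count=1 queue=[] holders={T3,T7}
Final holders: {T3,T7} -> 2 thread(s)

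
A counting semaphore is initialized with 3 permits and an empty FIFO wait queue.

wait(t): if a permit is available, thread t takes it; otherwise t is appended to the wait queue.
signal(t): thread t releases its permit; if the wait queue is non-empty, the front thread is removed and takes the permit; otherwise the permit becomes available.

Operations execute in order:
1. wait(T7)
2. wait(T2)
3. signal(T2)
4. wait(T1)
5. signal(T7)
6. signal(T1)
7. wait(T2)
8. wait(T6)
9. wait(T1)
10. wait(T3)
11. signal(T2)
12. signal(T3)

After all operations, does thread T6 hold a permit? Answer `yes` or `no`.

Answer: yes

Derivation:
Step 1: wait(T7) -> count=2 queue=[] holders={T7}
Step 2: wait(T2) -> count=1 queue=[] holders={T2,T7}
Step 3: signal(T2) -> count=2 queue=[] holders={T7}
Step 4: wait(T1) -> count=1 queue=[] holders={T1,T7}
Step 5: signal(T7) -> count=2 queue=[] holders={T1}
Step 6: signal(T1) -> count=3 queue=[] holders={none}
Step 7: wait(T2) -> count=2 queue=[] holders={T2}
Step 8: wait(T6) -> count=1 queue=[] holders={T2,T6}
Step 9: wait(T1) -> count=0 queue=[] holders={T1,T2,T6}
Step 10: wait(T3) -> count=0 queue=[T3] holders={T1,T2,T6}
Step 11: signal(T2) -> count=0 queue=[] holders={T1,T3,T6}
Step 12: signal(T3) -> count=1 queue=[] holders={T1,T6}
Final holders: {T1,T6} -> T6 in holders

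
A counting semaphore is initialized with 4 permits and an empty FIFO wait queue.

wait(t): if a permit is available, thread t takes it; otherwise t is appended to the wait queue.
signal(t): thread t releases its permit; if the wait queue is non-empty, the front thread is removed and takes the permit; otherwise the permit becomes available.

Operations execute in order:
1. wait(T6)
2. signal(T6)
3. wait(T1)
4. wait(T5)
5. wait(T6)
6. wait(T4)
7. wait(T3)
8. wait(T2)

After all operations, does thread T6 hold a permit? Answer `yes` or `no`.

Step 1: wait(T6) -> count=3 queue=[] holders={T6}
Step 2: signal(T6) -> count=4 queue=[] holders={none}
Step 3: wait(T1) -> count=3 queue=[] holders={T1}
Step 4: wait(T5) -> count=2 queue=[] holders={T1,T5}
Step 5: wait(T6) -> count=1 queue=[] holders={T1,T5,T6}
Step 6: wait(T4) -> count=0 queue=[] holders={T1,T4,T5,T6}
Step 7: wait(T3) -> count=0 queue=[T3] holders={T1,T4,T5,T6}
Step 8: wait(T2) -> count=0 queue=[T3,T2] holders={T1,T4,T5,T6}
Final holders: {T1,T4,T5,T6} -> T6 in holders

Answer: yes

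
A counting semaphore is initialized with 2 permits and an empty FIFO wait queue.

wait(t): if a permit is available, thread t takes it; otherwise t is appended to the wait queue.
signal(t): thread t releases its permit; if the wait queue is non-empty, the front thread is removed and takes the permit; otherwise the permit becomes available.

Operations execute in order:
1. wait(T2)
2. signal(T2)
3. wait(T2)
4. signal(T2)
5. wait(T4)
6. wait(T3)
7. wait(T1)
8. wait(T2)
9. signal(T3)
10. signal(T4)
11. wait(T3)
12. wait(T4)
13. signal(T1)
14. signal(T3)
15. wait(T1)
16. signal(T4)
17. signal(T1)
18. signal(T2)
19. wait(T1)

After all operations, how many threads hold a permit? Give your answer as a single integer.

Answer: 1

Derivation:
Step 1: wait(T2) -> count=1 queue=[] holders={T2}
Step 2: signal(T2) -> count=2 queue=[] holders={none}
Step 3: wait(T2) -> count=1 queue=[] holders={T2}
Step 4: signal(T2) -> count=2 queue=[] holders={none}
Step 5: wait(T4) -> count=1 queue=[] holders={T4}
Step 6: wait(T3) -> count=0 queue=[] holders={T3,T4}
Step 7: wait(T1) -> count=0 queue=[T1] holders={T3,T4}
Step 8: wait(T2) -> count=0 queue=[T1,T2] holders={T3,T4}
Step 9: signal(T3) -> count=0 queue=[T2] holders={T1,T4}
Step 10: signal(T4) -> count=0 queue=[] holders={T1,T2}
Step 11: wait(T3) -> count=0 queue=[T3] holders={T1,T2}
Step 12: wait(T4) -> count=0 queue=[T3,T4] holders={T1,T2}
Step 13: signal(T1) -> count=0 queue=[T4] holders={T2,T3}
Step 14: signal(T3) -> count=0 queue=[] holders={T2,T4}
Step 15: wait(T1) -> count=0 queue=[T1] holders={T2,T4}
Step 16: signal(T4) -> count=0 queue=[] holders={T1,T2}
Step 17: signal(T1) -> count=1 queue=[] holders={T2}
Step 18: signal(T2) -> count=2 queue=[] holders={none}
Step 19: wait(T1) -> count=1 queue=[] holders={T1}
Final holders: {T1} -> 1 thread(s)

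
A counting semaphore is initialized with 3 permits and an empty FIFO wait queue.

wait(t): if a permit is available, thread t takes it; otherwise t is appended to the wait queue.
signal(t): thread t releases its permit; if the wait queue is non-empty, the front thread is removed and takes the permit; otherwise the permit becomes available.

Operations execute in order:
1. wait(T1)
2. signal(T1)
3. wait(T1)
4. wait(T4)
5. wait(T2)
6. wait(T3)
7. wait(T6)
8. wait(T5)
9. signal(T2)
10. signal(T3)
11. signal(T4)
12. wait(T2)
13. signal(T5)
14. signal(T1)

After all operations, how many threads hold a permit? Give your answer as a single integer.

Step 1: wait(T1) -> count=2 queue=[] holders={T1}
Step 2: signal(T1) -> count=3 queue=[] holders={none}
Step 3: wait(T1) -> count=2 queue=[] holders={T1}
Step 4: wait(T4) -> count=1 queue=[] holders={T1,T4}
Step 5: wait(T2) -> count=0 queue=[] holders={T1,T2,T4}
Step 6: wait(T3) -> count=0 queue=[T3] holders={T1,T2,T4}
Step 7: wait(T6) -> count=0 queue=[T3,T6] holders={T1,T2,T4}
Step 8: wait(T5) -> count=0 queue=[T3,T6,T5] holders={T1,T2,T4}
Step 9: signal(T2) -> count=0 queue=[T6,T5] holders={T1,T3,T4}
Step 10: signal(T3) -> count=0 queue=[T5] holders={T1,T4,T6}
Step 11: signal(T4) -> count=0 queue=[] holders={T1,T5,T6}
Step 12: wait(T2) -> count=0 queue=[T2] holders={T1,T5,T6}
Step 13: signal(T5) -> count=0 queue=[] holders={T1,T2,T6}
Step 14: signal(T1) -> count=1 queue=[] holders={T2,T6}
Final holders: {T2,T6} -> 2 thread(s)

Answer: 2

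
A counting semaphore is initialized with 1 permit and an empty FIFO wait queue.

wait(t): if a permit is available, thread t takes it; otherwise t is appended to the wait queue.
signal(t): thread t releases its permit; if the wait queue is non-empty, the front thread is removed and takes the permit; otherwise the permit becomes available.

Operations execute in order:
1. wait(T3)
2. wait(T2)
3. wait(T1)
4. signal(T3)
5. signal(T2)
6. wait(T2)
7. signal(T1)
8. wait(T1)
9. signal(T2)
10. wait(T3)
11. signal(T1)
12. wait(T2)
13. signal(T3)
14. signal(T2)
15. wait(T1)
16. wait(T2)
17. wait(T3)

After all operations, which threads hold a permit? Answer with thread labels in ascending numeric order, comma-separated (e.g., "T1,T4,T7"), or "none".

Step 1: wait(T3) -> count=0 queue=[] holders={T3}
Step 2: wait(T2) -> count=0 queue=[T2] holders={T3}
Step 3: wait(T1) -> count=0 queue=[T2,T1] holders={T3}
Step 4: signal(T3) -> count=0 queue=[T1] holders={T2}
Step 5: signal(T2) -> count=0 queue=[] holders={T1}
Step 6: wait(T2) -> count=0 queue=[T2] holders={T1}
Step 7: signal(T1) -> count=0 queue=[] holders={T2}
Step 8: wait(T1) -> count=0 queue=[T1] holders={T2}
Step 9: signal(T2) -> count=0 queue=[] holders={T1}
Step 10: wait(T3) -> count=0 queue=[T3] holders={T1}
Step 11: signal(T1) -> count=0 queue=[] holders={T3}
Step 12: wait(T2) -> count=0 queue=[T2] holders={T3}
Step 13: signal(T3) -> count=0 queue=[] holders={T2}
Step 14: signal(T2) -> count=1 queue=[] holders={none}
Step 15: wait(T1) -> count=0 queue=[] holders={T1}
Step 16: wait(T2) -> count=0 queue=[T2] holders={T1}
Step 17: wait(T3) -> count=0 queue=[T2,T3] holders={T1}
Final holders: T1

Answer: T1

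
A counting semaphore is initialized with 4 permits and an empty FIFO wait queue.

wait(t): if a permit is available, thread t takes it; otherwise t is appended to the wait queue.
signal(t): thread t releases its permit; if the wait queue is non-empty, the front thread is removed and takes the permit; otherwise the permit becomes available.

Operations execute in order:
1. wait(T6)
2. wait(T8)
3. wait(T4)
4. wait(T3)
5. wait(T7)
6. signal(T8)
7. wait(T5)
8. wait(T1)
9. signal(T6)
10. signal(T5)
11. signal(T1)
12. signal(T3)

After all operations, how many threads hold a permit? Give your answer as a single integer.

Step 1: wait(T6) -> count=3 queue=[] holders={T6}
Step 2: wait(T8) -> count=2 queue=[] holders={T6,T8}
Step 3: wait(T4) -> count=1 queue=[] holders={T4,T6,T8}
Step 4: wait(T3) -> count=0 queue=[] holders={T3,T4,T6,T8}
Step 5: wait(T7) -> count=0 queue=[T7] holders={T3,T4,T6,T8}
Step 6: signal(T8) -> count=0 queue=[] holders={T3,T4,T6,T7}
Step 7: wait(T5) -> count=0 queue=[T5] holders={T3,T4,T6,T7}
Step 8: wait(T1) -> count=0 queue=[T5,T1] holders={T3,T4,T6,T7}
Step 9: signal(T6) -> count=0 queue=[T1] holders={T3,T4,T5,T7}
Step 10: signal(T5) -> count=0 queue=[] holders={T1,T3,T4,T7}
Step 11: signal(T1) -> count=1 queue=[] holders={T3,T4,T7}
Step 12: signal(T3) -> count=2 queue=[] holders={T4,T7}
Final holders: {T4,T7} -> 2 thread(s)

Answer: 2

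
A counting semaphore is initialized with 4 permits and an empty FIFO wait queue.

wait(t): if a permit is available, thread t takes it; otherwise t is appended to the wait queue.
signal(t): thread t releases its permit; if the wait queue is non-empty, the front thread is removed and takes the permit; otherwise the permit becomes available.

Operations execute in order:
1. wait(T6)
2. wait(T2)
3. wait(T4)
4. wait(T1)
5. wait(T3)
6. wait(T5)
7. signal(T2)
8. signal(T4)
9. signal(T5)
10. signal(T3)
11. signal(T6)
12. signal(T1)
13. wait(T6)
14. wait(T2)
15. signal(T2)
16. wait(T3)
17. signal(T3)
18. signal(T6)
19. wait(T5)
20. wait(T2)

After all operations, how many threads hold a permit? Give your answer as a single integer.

Step 1: wait(T6) -> count=3 queue=[] holders={T6}
Step 2: wait(T2) -> count=2 queue=[] holders={T2,T6}
Step 3: wait(T4) -> count=1 queue=[] holders={T2,T4,T6}
Step 4: wait(T1) -> count=0 queue=[] holders={T1,T2,T4,T6}
Step 5: wait(T3) -> count=0 queue=[T3] holders={T1,T2,T4,T6}
Step 6: wait(T5) -> count=0 queue=[T3,T5] holders={T1,T2,T4,T6}
Step 7: signal(T2) -> count=0 queue=[T5] holders={T1,T3,T4,T6}
Step 8: signal(T4) -> count=0 queue=[] holders={T1,T3,T5,T6}
Step 9: signal(T5) -> count=1 queue=[] holders={T1,T3,T6}
Step 10: signal(T3) -> count=2 queue=[] holders={T1,T6}
Step 11: signal(T6) -> count=3 queue=[] holders={T1}
Step 12: signal(T1) -> count=4 queue=[] holders={none}
Step 13: wait(T6) -> count=3 queue=[] holders={T6}
Step 14: wait(T2) -> count=2 queue=[] holders={T2,T6}
Step 15: signal(T2) -> count=3 queue=[] holders={T6}
Step 16: wait(T3) -> count=2 queue=[] holders={T3,T6}
Step 17: signal(T3) -> count=3 queue=[] holders={T6}
Step 18: signal(T6) -> count=4 queue=[] holders={none}
Step 19: wait(T5) -> count=3 queue=[] holders={T5}
Step 20: wait(T2) -> count=2 queue=[] holders={T2,T5}
Final holders: {T2,T5} -> 2 thread(s)

Answer: 2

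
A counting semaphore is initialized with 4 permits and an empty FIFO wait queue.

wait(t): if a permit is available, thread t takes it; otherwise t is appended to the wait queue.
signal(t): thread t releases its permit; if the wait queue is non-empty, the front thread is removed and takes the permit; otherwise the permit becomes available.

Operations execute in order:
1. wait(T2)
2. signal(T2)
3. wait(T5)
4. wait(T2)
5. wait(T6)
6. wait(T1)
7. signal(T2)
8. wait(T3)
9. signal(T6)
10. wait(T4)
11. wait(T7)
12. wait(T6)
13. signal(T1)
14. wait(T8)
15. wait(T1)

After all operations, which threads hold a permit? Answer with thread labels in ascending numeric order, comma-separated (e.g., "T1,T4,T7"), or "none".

Answer: T3,T4,T5,T7

Derivation:
Step 1: wait(T2) -> count=3 queue=[] holders={T2}
Step 2: signal(T2) -> count=4 queue=[] holders={none}
Step 3: wait(T5) -> count=3 queue=[] holders={T5}
Step 4: wait(T2) -> count=2 queue=[] holders={T2,T5}
Step 5: wait(T6) -> count=1 queue=[] holders={T2,T5,T6}
Step 6: wait(T1) -> count=0 queue=[] holders={T1,T2,T5,T6}
Step 7: signal(T2) -> count=1 queue=[] holders={T1,T5,T6}
Step 8: wait(T3) -> count=0 queue=[] holders={T1,T3,T5,T6}
Step 9: signal(T6) -> count=1 queue=[] holders={T1,T3,T5}
Step 10: wait(T4) -> count=0 queue=[] holders={T1,T3,T4,T5}
Step 11: wait(T7) -> count=0 queue=[T7] holders={T1,T3,T4,T5}
Step 12: wait(T6) -> count=0 queue=[T7,T6] holders={T1,T3,T4,T5}
Step 13: signal(T1) -> count=0 queue=[T6] holders={T3,T4,T5,T7}
Step 14: wait(T8) -> count=0 queue=[T6,T8] holders={T3,T4,T5,T7}
Step 15: wait(T1) -> count=0 queue=[T6,T8,T1] holders={T3,T4,T5,T7}
Final holders: T3,T4,T5,T7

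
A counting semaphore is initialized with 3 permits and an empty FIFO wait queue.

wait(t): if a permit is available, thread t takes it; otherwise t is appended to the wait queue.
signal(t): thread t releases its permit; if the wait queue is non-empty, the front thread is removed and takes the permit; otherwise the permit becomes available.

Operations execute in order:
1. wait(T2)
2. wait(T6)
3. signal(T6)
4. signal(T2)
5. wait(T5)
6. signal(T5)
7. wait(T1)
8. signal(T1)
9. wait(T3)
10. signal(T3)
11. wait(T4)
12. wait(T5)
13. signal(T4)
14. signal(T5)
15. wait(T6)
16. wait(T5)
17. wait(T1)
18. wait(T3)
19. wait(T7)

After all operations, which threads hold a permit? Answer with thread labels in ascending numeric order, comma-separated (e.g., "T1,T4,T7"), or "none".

Answer: T1,T5,T6

Derivation:
Step 1: wait(T2) -> count=2 queue=[] holders={T2}
Step 2: wait(T6) -> count=1 queue=[] holders={T2,T6}
Step 3: signal(T6) -> count=2 queue=[] holders={T2}
Step 4: signal(T2) -> count=3 queue=[] holders={none}
Step 5: wait(T5) -> count=2 queue=[] holders={T5}
Step 6: signal(T5) -> count=3 queue=[] holders={none}
Step 7: wait(T1) -> count=2 queue=[] holders={T1}
Step 8: signal(T1) -> count=3 queue=[] holders={none}
Step 9: wait(T3) -> count=2 queue=[] holders={T3}
Step 10: signal(T3) -> count=3 queue=[] holders={none}
Step 11: wait(T4) -> count=2 queue=[] holders={T4}
Step 12: wait(T5) -> count=1 queue=[] holders={T4,T5}
Step 13: signal(T4) -> count=2 queue=[] holders={T5}
Step 14: signal(T5) -> count=3 queue=[] holders={none}
Step 15: wait(T6) -> count=2 queue=[] holders={T6}
Step 16: wait(T5) -> count=1 queue=[] holders={T5,T6}
Step 17: wait(T1) -> count=0 queue=[] holders={T1,T5,T6}
Step 18: wait(T3) -> count=0 queue=[T3] holders={T1,T5,T6}
Step 19: wait(T7) -> count=0 queue=[T3,T7] holders={T1,T5,T6}
Final holders: T1,T5,T6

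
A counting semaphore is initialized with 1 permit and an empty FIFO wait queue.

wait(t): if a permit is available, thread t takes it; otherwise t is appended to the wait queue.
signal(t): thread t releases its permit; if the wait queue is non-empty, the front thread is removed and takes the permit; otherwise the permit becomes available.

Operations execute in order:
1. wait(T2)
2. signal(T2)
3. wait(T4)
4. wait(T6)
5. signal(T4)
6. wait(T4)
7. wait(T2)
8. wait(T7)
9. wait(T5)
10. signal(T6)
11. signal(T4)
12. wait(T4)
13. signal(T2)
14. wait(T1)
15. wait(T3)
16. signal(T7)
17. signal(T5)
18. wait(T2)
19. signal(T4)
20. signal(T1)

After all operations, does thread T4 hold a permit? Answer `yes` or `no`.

Answer: no

Derivation:
Step 1: wait(T2) -> count=0 queue=[] holders={T2}
Step 2: signal(T2) -> count=1 queue=[] holders={none}
Step 3: wait(T4) -> count=0 queue=[] holders={T4}
Step 4: wait(T6) -> count=0 queue=[T6] holders={T4}
Step 5: signal(T4) -> count=0 queue=[] holders={T6}
Step 6: wait(T4) -> count=0 queue=[T4] holders={T6}
Step 7: wait(T2) -> count=0 queue=[T4,T2] holders={T6}
Step 8: wait(T7) -> count=0 queue=[T4,T2,T7] holders={T6}
Step 9: wait(T5) -> count=0 queue=[T4,T2,T7,T5] holders={T6}
Step 10: signal(T6) -> count=0 queue=[T2,T7,T5] holders={T4}
Step 11: signal(T4) -> count=0 queue=[T7,T5] holders={T2}
Step 12: wait(T4) -> count=0 queue=[T7,T5,T4] holders={T2}
Step 13: signal(T2) -> count=0 queue=[T5,T4] holders={T7}
Step 14: wait(T1) -> count=0 queue=[T5,T4,T1] holders={T7}
Step 15: wait(T3) -> count=0 queue=[T5,T4,T1,T3] holders={T7}
Step 16: signal(T7) -> count=0 queue=[T4,T1,T3] holders={T5}
Step 17: signal(T5) -> count=0 queue=[T1,T3] holders={T4}
Step 18: wait(T2) -> count=0 queue=[T1,T3,T2] holders={T4}
Step 19: signal(T4) -> count=0 queue=[T3,T2] holders={T1}
Step 20: signal(T1) -> count=0 queue=[T2] holders={T3}
Final holders: {T3} -> T4 not in holders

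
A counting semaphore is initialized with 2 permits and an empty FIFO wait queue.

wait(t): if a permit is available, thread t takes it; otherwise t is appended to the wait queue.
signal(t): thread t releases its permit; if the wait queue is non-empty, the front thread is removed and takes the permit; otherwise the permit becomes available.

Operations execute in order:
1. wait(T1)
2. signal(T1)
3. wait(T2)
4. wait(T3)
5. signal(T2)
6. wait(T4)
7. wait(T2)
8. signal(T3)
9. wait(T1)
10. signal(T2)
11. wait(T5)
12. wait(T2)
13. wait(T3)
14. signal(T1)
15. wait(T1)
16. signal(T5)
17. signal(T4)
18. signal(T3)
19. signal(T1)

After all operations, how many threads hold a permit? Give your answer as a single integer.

Step 1: wait(T1) -> count=1 queue=[] holders={T1}
Step 2: signal(T1) -> count=2 queue=[] holders={none}
Step 3: wait(T2) -> count=1 queue=[] holders={T2}
Step 4: wait(T3) -> count=0 queue=[] holders={T2,T3}
Step 5: signal(T2) -> count=1 queue=[] holders={T3}
Step 6: wait(T4) -> count=0 queue=[] holders={T3,T4}
Step 7: wait(T2) -> count=0 queue=[T2] holders={T3,T4}
Step 8: signal(T3) -> count=0 queue=[] holders={T2,T4}
Step 9: wait(T1) -> count=0 queue=[T1] holders={T2,T4}
Step 10: signal(T2) -> count=0 queue=[] holders={T1,T4}
Step 11: wait(T5) -> count=0 queue=[T5] holders={T1,T4}
Step 12: wait(T2) -> count=0 queue=[T5,T2] holders={T1,T4}
Step 13: wait(T3) -> count=0 queue=[T5,T2,T3] holders={T1,T4}
Step 14: signal(T1) -> count=0 queue=[T2,T3] holders={T4,T5}
Step 15: wait(T1) -> count=0 queue=[T2,T3,T1] holders={T4,T5}
Step 16: signal(T5) -> count=0 queue=[T3,T1] holders={T2,T4}
Step 17: signal(T4) -> count=0 queue=[T1] holders={T2,T3}
Step 18: signal(T3) -> count=0 queue=[] holders={T1,T2}
Step 19: signal(T1) -> count=1 queue=[] holders={T2}
Final holders: {T2} -> 1 thread(s)

Answer: 1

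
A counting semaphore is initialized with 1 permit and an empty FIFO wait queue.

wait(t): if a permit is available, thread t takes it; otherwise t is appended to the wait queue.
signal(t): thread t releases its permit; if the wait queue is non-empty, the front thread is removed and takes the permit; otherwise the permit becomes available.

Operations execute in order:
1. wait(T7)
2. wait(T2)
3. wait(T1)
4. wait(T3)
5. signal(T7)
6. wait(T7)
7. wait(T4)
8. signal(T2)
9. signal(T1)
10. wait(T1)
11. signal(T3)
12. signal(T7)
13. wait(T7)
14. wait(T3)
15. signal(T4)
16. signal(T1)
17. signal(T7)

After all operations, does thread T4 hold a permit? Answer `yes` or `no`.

Step 1: wait(T7) -> count=0 queue=[] holders={T7}
Step 2: wait(T2) -> count=0 queue=[T2] holders={T7}
Step 3: wait(T1) -> count=0 queue=[T2,T1] holders={T7}
Step 4: wait(T3) -> count=0 queue=[T2,T1,T3] holders={T7}
Step 5: signal(T7) -> count=0 queue=[T1,T3] holders={T2}
Step 6: wait(T7) -> count=0 queue=[T1,T3,T7] holders={T2}
Step 7: wait(T4) -> count=0 queue=[T1,T3,T7,T4] holders={T2}
Step 8: signal(T2) -> count=0 queue=[T3,T7,T4] holders={T1}
Step 9: signal(T1) -> count=0 queue=[T7,T4] holders={T3}
Step 10: wait(T1) -> count=0 queue=[T7,T4,T1] holders={T3}
Step 11: signal(T3) -> count=0 queue=[T4,T1] holders={T7}
Step 12: signal(T7) -> count=0 queue=[T1] holders={T4}
Step 13: wait(T7) -> count=0 queue=[T1,T7] holders={T4}
Step 14: wait(T3) -> count=0 queue=[T1,T7,T3] holders={T4}
Step 15: signal(T4) -> count=0 queue=[T7,T3] holders={T1}
Step 16: signal(T1) -> count=0 queue=[T3] holders={T7}
Step 17: signal(T7) -> count=0 queue=[] holders={T3}
Final holders: {T3} -> T4 not in holders

Answer: no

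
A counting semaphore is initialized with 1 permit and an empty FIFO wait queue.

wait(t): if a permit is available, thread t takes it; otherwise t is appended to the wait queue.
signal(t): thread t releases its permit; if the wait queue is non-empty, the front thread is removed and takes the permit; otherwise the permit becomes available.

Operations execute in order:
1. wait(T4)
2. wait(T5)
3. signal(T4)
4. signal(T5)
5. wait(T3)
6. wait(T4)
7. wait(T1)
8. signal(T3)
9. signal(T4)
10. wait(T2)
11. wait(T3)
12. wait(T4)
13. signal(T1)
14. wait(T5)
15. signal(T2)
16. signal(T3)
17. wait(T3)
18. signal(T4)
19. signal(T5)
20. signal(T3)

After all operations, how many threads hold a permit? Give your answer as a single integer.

Step 1: wait(T4) -> count=0 queue=[] holders={T4}
Step 2: wait(T5) -> count=0 queue=[T5] holders={T4}
Step 3: signal(T4) -> count=0 queue=[] holders={T5}
Step 4: signal(T5) -> count=1 queue=[] holders={none}
Step 5: wait(T3) -> count=0 queue=[] holders={T3}
Step 6: wait(T4) -> count=0 queue=[T4] holders={T3}
Step 7: wait(T1) -> count=0 queue=[T4,T1] holders={T3}
Step 8: signal(T3) -> count=0 queue=[T1] holders={T4}
Step 9: signal(T4) -> count=0 queue=[] holders={T1}
Step 10: wait(T2) -> count=0 queue=[T2] holders={T1}
Step 11: wait(T3) -> count=0 queue=[T2,T3] holders={T1}
Step 12: wait(T4) -> count=0 queue=[T2,T3,T4] holders={T1}
Step 13: signal(T1) -> count=0 queue=[T3,T4] holders={T2}
Step 14: wait(T5) -> count=0 queue=[T3,T4,T5] holders={T2}
Step 15: signal(T2) -> count=0 queue=[T4,T5] holders={T3}
Step 16: signal(T3) -> count=0 queue=[T5] holders={T4}
Step 17: wait(T3) -> count=0 queue=[T5,T3] holders={T4}
Step 18: signal(T4) -> count=0 queue=[T3] holders={T5}
Step 19: signal(T5) -> count=0 queue=[] holders={T3}
Step 20: signal(T3) -> count=1 queue=[] holders={none}
Final holders: {none} -> 0 thread(s)

Answer: 0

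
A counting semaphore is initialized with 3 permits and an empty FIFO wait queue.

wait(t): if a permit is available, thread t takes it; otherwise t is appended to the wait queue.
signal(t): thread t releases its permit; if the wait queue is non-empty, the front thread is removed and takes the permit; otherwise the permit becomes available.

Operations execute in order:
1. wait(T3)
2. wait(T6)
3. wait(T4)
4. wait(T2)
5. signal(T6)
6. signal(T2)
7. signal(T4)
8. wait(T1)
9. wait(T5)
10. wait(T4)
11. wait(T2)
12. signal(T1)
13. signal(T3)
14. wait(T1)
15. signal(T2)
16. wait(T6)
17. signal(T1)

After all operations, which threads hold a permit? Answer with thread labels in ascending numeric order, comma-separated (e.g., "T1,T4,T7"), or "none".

Step 1: wait(T3) -> count=2 queue=[] holders={T3}
Step 2: wait(T6) -> count=1 queue=[] holders={T3,T6}
Step 3: wait(T4) -> count=0 queue=[] holders={T3,T4,T6}
Step 4: wait(T2) -> count=0 queue=[T2] holders={T3,T4,T6}
Step 5: signal(T6) -> count=0 queue=[] holders={T2,T3,T4}
Step 6: signal(T2) -> count=1 queue=[] holders={T3,T4}
Step 7: signal(T4) -> count=2 queue=[] holders={T3}
Step 8: wait(T1) -> count=1 queue=[] holders={T1,T3}
Step 9: wait(T5) -> count=0 queue=[] holders={T1,T3,T5}
Step 10: wait(T4) -> count=0 queue=[T4] holders={T1,T3,T5}
Step 11: wait(T2) -> count=0 queue=[T4,T2] holders={T1,T3,T5}
Step 12: signal(T1) -> count=0 queue=[T2] holders={T3,T4,T5}
Step 13: signal(T3) -> count=0 queue=[] holders={T2,T4,T5}
Step 14: wait(T1) -> count=0 queue=[T1] holders={T2,T4,T5}
Step 15: signal(T2) -> count=0 queue=[] holders={T1,T4,T5}
Step 16: wait(T6) -> count=0 queue=[T6] holders={T1,T4,T5}
Step 17: signal(T1) -> count=0 queue=[] holders={T4,T5,T6}
Final holders: T4,T5,T6

Answer: T4,T5,T6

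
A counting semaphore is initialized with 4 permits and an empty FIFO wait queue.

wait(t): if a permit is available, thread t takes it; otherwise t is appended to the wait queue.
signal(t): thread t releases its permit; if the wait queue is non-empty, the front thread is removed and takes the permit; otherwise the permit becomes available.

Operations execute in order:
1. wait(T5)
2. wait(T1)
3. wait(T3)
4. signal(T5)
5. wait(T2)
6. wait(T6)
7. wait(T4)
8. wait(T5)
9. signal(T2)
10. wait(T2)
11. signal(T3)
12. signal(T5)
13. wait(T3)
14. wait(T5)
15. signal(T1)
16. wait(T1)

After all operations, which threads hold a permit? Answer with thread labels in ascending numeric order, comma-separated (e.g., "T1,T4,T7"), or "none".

Answer: T2,T3,T4,T6

Derivation:
Step 1: wait(T5) -> count=3 queue=[] holders={T5}
Step 2: wait(T1) -> count=2 queue=[] holders={T1,T5}
Step 3: wait(T3) -> count=1 queue=[] holders={T1,T3,T5}
Step 4: signal(T5) -> count=2 queue=[] holders={T1,T3}
Step 5: wait(T2) -> count=1 queue=[] holders={T1,T2,T3}
Step 6: wait(T6) -> count=0 queue=[] holders={T1,T2,T3,T6}
Step 7: wait(T4) -> count=0 queue=[T4] holders={T1,T2,T3,T6}
Step 8: wait(T5) -> count=0 queue=[T4,T5] holders={T1,T2,T3,T6}
Step 9: signal(T2) -> count=0 queue=[T5] holders={T1,T3,T4,T6}
Step 10: wait(T2) -> count=0 queue=[T5,T2] holders={T1,T3,T4,T6}
Step 11: signal(T3) -> count=0 queue=[T2] holders={T1,T4,T5,T6}
Step 12: signal(T5) -> count=0 queue=[] holders={T1,T2,T4,T6}
Step 13: wait(T3) -> count=0 queue=[T3] holders={T1,T2,T4,T6}
Step 14: wait(T5) -> count=0 queue=[T3,T5] holders={T1,T2,T4,T6}
Step 15: signal(T1) -> count=0 queue=[T5] holders={T2,T3,T4,T6}
Step 16: wait(T1) -> count=0 queue=[T5,T1] holders={T2,T3,T4,T6}
Final holders: T2,T3,T4,T6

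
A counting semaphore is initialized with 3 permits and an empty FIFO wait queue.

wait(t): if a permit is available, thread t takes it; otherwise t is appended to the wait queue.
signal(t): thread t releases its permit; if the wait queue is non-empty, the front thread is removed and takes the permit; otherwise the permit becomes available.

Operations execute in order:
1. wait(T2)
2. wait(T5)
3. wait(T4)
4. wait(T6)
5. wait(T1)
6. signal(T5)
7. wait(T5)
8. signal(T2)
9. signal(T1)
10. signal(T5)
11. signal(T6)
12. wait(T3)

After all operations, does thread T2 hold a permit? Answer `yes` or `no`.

Answer: no

Derivation:
Step 1: wait(T2) -> count=2 queue=[] holders={T2}
Step 2: wait(T5) -> count=1 queue=[] holders={T2,T5}
Step 3: wait(T4) -> count=0 queue=[] holders={T2,T4,T5}
Step 4: wait(T6) -> count=0 queue=[T6] holders={T2,T4,T5}
Step 5: wait(T1) -> count=0 queue=[T6,T1] holders={T2,T4,T5}
Step 6: signal(T5) -> count=0 queue=[T1] holders={T2,T4,T6}
Step 7: wait(T5) -> count=0 queue=[T1,T5] holders={T2,T4,T6}
Step 8: signal(T2) -> count=0 queue=[T5] holders={T1,T4,T6}
Step 9: signal(T1) -> count=0 queue=[] holders={T4,T5,T6}
Step 10: signal(T5) -> count=1 queue=[] holders={T4,T6}
Step 11: signal(T6) -> count=2 queue=[] holders={T4}
Step 12: wait(T3) -> count=1 queue=[] holders={T3,T4}
Final holders: {T3,T4} -> T2 not in holders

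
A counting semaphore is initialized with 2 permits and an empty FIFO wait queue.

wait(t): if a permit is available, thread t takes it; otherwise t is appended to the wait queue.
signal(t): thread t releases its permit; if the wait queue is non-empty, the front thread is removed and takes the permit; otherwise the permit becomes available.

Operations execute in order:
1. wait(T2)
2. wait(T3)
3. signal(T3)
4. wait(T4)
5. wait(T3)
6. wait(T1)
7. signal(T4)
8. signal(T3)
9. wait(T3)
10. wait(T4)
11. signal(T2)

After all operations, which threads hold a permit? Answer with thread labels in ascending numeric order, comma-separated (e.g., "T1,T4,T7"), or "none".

Answer: T1,T3

Derivation:
Step 1: wait(T2) -> count=1 queue=[] holders={T2}
Step 2: wait(T3) -> count=0 queue=[] holders={T2,T3}
Step 3: signal(T3) -> count=1 queue=[] holders={T2}
Step 4: wait(T4) -> count=0 queue=[] holders={T2,T4}
Step 5: wait(T3) -> count=0 queue=[T3] holders={T2,T4}
Step 6: wait(T1) -> count=0 queue=[T3,T1] holders={T2,T4}
Step 7: signal(T4) -> count=0 queue=[T1] holders={T2,T3}
Step 8: signal(T3) -> count=0 queue=[] holders={T1,T2}
Step 9: wait(T3) -> count=0 queue=[T3] holders={T1,T2}
Step 10: wait(T4) -> count=0 queue=[T3,T4] holders={T1,T2}
Step 11: signal(T2) -> count=0 queue=[T4] holders={T1,T3}
Final holders: T1,T3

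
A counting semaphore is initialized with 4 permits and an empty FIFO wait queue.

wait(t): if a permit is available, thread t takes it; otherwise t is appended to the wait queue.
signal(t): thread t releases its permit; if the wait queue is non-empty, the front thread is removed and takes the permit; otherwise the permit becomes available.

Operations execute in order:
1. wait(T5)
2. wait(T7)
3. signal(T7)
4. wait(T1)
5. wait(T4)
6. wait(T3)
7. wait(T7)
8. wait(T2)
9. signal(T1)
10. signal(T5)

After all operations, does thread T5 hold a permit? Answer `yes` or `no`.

Answer: no

Derivation:
Step 1: wait(T5) -> count=3 queue=[] holders={T5}
Step 2: wait(T7) -> count=2 queue=[] holders={T5,T7}
Step 3: signal(T7) -> count=3 queue=[] holders={T5}
Step 4: wait(T1) -> count=2 queue=[] holders={T1,T5}
Step 5: wait(T4) -> count=1 queue=[] holders={T1,T4,T5}
Step 6: wait(T3) -> count=0 queue=[] holders={T1,T3,T4,T5}
Step 7: wait(T7) -> count=0 queue=[T7] holders={T1,T3,T4,T5}
Step 8: wait(T2) -> count=0 queue=[T7,T2] holders={T1,T3,T4,T5}
Step 9: signal(T1) -> count=0 queue=[T2] holders={T3,T4,T5,T7}
Step 10: signal(T5) -> count=0 queue=[] holders={T2,T3,T4,T7}
Final holders: {T2,T3,T4,T7} -> T5 not in holders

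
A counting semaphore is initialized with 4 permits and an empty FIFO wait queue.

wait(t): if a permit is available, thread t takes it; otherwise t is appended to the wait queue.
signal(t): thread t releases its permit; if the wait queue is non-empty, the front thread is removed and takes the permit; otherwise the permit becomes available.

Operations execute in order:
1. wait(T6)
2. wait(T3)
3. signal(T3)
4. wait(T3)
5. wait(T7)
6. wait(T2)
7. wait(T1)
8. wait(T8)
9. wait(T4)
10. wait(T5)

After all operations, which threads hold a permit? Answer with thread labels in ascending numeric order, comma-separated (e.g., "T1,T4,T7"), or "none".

Step 1: wait(T6) -> count=3 queue=[] holders={T6}
Step 2: wait(T3) -> count=2 queue=[] holders={T3,T6}
Step 3: signal(T3) -> count=3 queue=[] holders={T6}
Step 4: wait(T3) -> count=2 queue=[] holders={T3,T6}
Step 5: wait(T7) -> count=1 queue=[] holders={T3,T6,T7}
Step 6: wait(T2) -> count=0 queue=[] holders={T2,T3,T6,T7}
Step 7: wait(T1) -> count=0 queue=[T1] holders={T2,T3,T6,T7}
Step 8: wait(T8) -> count=0 queue=[T1,T8] holders={T2,T3,T6,T7}
Step 9: wait(T4) -> count=0 queue=[T1,T8,T4] holders={T2,T3,T6,T7}
Step 10: wait(T5) -> count=0 queue=[T1,T8,T4,T5] holders={T2,T3,T6,T7}
Final holders: T2,T3,T6,T7

Answer: T2,T3,T6,T7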